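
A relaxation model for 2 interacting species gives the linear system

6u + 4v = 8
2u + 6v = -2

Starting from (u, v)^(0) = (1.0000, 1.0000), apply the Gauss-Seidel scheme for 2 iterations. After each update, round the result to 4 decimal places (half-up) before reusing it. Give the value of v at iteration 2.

Iteration 1:
  u = (8 - (4)·1.0000) / (6) = 0.6667
  v = (-2 - (2)·0.6667) / (6) = -0.5556
Iteration 2:
  u = (8 - (4)·-0.5556) / (6) = 1.7037
  v = (-2 - (2)·1.7037) / (6) = -0.9012

-0.9012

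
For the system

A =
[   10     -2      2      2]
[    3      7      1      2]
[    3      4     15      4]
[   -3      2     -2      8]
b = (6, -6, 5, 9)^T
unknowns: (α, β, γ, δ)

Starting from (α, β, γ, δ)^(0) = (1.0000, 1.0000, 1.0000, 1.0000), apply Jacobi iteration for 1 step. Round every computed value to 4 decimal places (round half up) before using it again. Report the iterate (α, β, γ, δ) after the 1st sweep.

Iteration 1:
  α = (6 - (-2)·1.0000 - (2)·1.0000 - (2)·1.0000) / (10) = 0.4000
  β = (-6 - (3)·1.0000 - (1)·1.0000 - (2)·1.0000) / (7) = -1.7143
  γ = (5 - (3)·1.0000 - (4)·1.0000 - (4)·1.0000) / (15) = -0.4000
  δ = (9 - (-3)·1.0000 - (2)·1.0000 - (-2)·1.0000) / (8) = 1.5000

(0.4000, -1.7143, -0.4000, 1.5000)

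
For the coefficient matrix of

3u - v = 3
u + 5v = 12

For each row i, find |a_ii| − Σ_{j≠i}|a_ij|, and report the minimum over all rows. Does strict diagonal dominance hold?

row 1: |3| − (1) = 2
row 2: |5| − (1) = 4
minimum over rows = 2 → strictly diagonally dominant (convergence guaranteed)

2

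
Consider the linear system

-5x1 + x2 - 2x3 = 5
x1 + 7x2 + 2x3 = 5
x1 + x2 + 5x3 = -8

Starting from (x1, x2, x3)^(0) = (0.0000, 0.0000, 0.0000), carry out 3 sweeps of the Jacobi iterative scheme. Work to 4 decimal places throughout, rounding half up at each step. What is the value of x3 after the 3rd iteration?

-1.8194

Iteration 1:
  x1 = (5 - (1)·0.0000 - (-2)·0.0000) / (-5) = -1.0000
  x2 = (5 - (1)·0.0000 - (2)·0.0000) / (7) = 0.7143
  x3 = (-8 - (1)·0.0000 - (1)·0.0000) / (5) = -1.6000
Iteration 2:
  x1 = (5 - (1)·0.7143 - (-2)·-1.6000) / (-5) = -0.2171
  x2 = (5 - (1)·-1.0000 - (2)·-1.6000) / (7) = 1.3143
  x3 = (-8 - (1)·-1.0000 - (1)·0.7143) / (5) = -1.5429
Iteration 3:
  x1 = (5 - (1)·1.3143 - (-2)·-1.5429) / (-5) = -0.1200
  x2 = (5 - (1)·-0.2171 - (2)·-1.5429) / (7) = 1.1861
  x3 = (-8 - (1)·-0.2171 - (1)·1.3143) / (5) = -1.8194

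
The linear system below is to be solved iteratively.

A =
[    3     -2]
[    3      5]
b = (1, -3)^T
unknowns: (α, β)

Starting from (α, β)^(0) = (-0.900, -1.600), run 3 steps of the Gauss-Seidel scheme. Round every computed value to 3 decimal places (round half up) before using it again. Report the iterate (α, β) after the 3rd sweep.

Iteration 1:
  α = (1 - (-2)·-1.600) / (3) = -0.733
  β = (-3 - (3)·-0.733) / (5) = -0.160
Iteration 2:
  α = (1 - (-2)·-0.160) / (3) = 0.227
  β = (-3 - (3)·0.227) / (5) = -0.736
Iteration 3:
  α = (1 - (-2)·-0.736) / (3) = -0.157
  β = (-3 - (3)·-0.157) / (5) = -0.506

(-0.157, -0.506)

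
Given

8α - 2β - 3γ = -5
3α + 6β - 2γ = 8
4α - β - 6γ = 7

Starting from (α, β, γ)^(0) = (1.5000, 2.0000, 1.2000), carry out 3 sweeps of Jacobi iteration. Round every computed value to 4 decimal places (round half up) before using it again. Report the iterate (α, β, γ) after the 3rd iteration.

Iteration 1:
  α = (-5 - (-2)·2.0000 - (-3)·1.2000) / (8) = 0.3250
  β = (8 - (3)·1.5000 - (-2)·1.2000) / (6) = 0.9833
  γ = (7 - (4)·1.5000 - (-1)·2.0000) / (-6) = -0.5000
Iteration 2:
  α = (-5 - (-2)·0.9833 - (-3)·-0.5000) / (8) = -0.5667
  β = (8 - (3)·0.3250 - (-2)·-0.5000) / (6) = 1.0042
  γ = (7 - (4)·0.3250 - (-1)·0.9833) / (-6) = -1.1139
Iteration 3:
  α = (-5 - (-2)·1.0042 - (-3)·-1.1139) / (8) = -0.7917
  β = (8 - (3)·-0.5667 - (-2)·-1.1139) / (6) = 1.2454
  γ = (7 - (4)·-0.5667 - (-1)·1.0042) / (-6) = -1.7118

(-0.7917, 1.2454, -1.7118)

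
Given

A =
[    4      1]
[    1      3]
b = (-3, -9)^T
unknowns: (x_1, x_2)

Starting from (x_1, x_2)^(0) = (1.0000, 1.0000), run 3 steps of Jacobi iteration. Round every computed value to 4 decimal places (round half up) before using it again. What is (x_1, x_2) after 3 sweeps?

Iteration 1:
  x_1 = (-3 - (1)·1.0000) / (4) = -1.0000
  x_2 = (-9 - (1)·1.0000) / (3) = -3.3333
Iteration 2:
  x_1 = (-3 - (1)·-3.3333) / (4) = 0.0833
  x_2 = (-9 - (1)·-1.0000) / (3) = -2.6667
Iteration 3:
  x_1 = (-3 - (1)·-2.6667) / (4) = -0.0833
  x_2 = (-9 - (1)·0.0833) / (3) = -3.0278

(-0.0833, -3.0278)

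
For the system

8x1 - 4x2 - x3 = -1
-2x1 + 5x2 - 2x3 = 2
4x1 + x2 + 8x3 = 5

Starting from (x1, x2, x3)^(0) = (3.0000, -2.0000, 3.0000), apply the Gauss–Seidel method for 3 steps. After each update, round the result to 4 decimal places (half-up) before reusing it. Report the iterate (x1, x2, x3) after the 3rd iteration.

Iteration 1:
  x1 = (-1 - (-4)·-2.0000 - (-1)·3.0000) / (8) = -0.7500
  x2 = (2 - (-2)·-0.7500 - (-2)·3.0000) / (5) = 1.3000
  x3 = (5 - (4)·-0.7500 - (1)·1.3000) / (8) = 0.8375
Iteration 2:
  x1 = (-1 - (-4)·1.3000 - (-1)·0.8375) / (8) = 0.6297
  x2 = (2 - (-2)·0.6297 - (-2)·0.8375) / (5) = 0.9869
  x3 = (5 - (4)·0.6297 - (1)·0.9869) / (8) = 0.1868
Iteration 3:
  x1 = (-1 - (-4)·0.9869 - (-1)·0.1868) / (8) = 0.3918
  x2 = (2 - (-2)·0.3918 - (-2)·0.1868) / (5) = 0.6314
  x3 = (5 - (4)·0.3918 - (1)·0.6314) / (8) = 0.3502

(0.3918, 0.6314, 0.3502)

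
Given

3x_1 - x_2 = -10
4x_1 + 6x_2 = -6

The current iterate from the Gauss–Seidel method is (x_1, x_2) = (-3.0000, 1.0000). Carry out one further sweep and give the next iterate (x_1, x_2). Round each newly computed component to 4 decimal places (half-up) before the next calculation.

(-3.0000, 1.0000)

One sweep:
  x_1 = (-10 - (-1)·1.0000) / (3) = -3.0000
  x_2 = (-6 - (4)·-3.0000) / (6) = 1.0000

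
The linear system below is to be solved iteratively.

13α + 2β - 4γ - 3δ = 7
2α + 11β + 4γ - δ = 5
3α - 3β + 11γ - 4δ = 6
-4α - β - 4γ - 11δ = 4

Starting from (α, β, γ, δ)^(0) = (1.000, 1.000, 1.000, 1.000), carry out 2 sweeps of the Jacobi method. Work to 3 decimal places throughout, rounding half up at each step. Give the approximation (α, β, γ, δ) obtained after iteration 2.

(0.545, -0.151, -0.136, -1.030)

Iteration 1:
  α = (7 - (2)·1.000 - (-4)·1.000 - (-3)·1.000) / (13) = 0.923
  β = (5 - (2)·1.000 - (4)·1.000 - (-1)·1.000) / (11) = 0.000
  γ = (6 - (3)·1.000 - (-3)·1.000 - (-4)·1.000) / (11) = 0.909
  δ = (4 - (-4)·1.000 - (-1)·1.000 - (-4)·1.000) / (-11) = -1.182
Iteration 2:
  α = (7 - (2)·0.000 - (-4)·0.909 - (-3)·-1.182) / (13) = 0.545
  β = (5 - (2)·0.923 - (4)·0.909 - (-1)·-1.182) / (11) = -0.151
  γ = (6 - (3)·0.923 - (-3)·0.000 - (-4)·-1.182) / (11) = -0.136
  δ = (4 - (-4)·0.923 - (-1)·0.000 - (-4)·0.909) / (-11) = -1.030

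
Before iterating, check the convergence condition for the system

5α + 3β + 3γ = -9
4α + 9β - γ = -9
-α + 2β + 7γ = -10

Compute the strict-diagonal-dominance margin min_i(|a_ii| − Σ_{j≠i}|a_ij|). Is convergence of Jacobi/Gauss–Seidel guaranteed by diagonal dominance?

-1

row 1: |5| − (3+3) = -1
row 2: |9| − (4+1) = 4
row 3: |7| − (1+2) = 4
minimum over rows = -1 → not strictly diagonally dominant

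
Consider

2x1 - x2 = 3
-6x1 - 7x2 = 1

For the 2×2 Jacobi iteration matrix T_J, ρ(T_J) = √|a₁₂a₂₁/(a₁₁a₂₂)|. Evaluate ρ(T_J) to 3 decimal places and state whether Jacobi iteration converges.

0.655

a₁₂a₂₁/(a₁₁a₂₂) = (-1)·(-6) / ((2)·(-7)) = -0.428571
ρ = √|-0.428571| = √0.428571 = 0.655
ρ < 1, so Jacobi converges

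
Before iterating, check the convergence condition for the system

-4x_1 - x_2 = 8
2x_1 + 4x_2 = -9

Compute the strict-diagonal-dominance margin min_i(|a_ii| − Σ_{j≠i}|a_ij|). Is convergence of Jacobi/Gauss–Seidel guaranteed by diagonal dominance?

2

row 1: |-4| − (1) = 3
row 2: |4| − (2) = 2
minimum over rows = 2 → strictly diagonally dominant (convergence guaranteed)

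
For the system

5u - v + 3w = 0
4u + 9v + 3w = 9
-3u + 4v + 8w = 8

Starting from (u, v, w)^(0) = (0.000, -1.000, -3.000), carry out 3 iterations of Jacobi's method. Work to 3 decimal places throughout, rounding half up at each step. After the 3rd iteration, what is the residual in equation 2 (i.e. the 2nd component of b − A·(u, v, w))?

-1.344

Iteration 1:
  u = (0 - (-1)·-1.000 - (3)·-3.000) / (5) = 1.600
  v = (9 - (4)·0.000 - (3)·-3.000) / (9) = 2.000
  w = (8 - (-3)·0.000 - (4)·-1.000) / (8) = 1.500
Iteration 2:
  u = (0 - (-1)·2.000 - (3)·1.500) / (5) = -0.500
  v = (9 - (4)·1.600 - (3)·1.500) / (9) = -0.211
  w = (8 - (-3)·1.600 - (4)·2.000) / (8) = 0.600
Iteration 3:
  u = (0 - (-1)·-0.211 - (3)·0.600) / (5) = -0.402
  v = (9 - (4)·-0.500 - (3)·0.600) / (9) = 1.022
  w = (8 - (-3)·-0.500 - (4)·-0.211) / (8) = 0.918
Residual b − A·x = (0.278, -1.344, -4.638)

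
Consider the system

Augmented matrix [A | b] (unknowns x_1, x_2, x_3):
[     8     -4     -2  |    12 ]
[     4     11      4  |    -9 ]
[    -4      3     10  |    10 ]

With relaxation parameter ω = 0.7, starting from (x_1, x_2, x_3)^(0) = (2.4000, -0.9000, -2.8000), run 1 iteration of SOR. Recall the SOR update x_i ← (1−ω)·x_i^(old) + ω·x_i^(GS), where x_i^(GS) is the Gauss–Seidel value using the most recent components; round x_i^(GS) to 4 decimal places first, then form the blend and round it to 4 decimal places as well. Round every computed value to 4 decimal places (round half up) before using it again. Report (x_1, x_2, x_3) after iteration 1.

Iteration 1:
  x_1: GS value = (12 - (-4)·-0.9000 - (-2)·-2.8000) / (8) = 0.3500;  x_1 ← (1−ω)·2.4000 + ω·0.3500 = 0.9650
  x_2: GS value = (-9 - (4)·0.9650 - (4)·-2.8000) / (11) = -0.1509;  x_2 ← (1−ω)·-0.9000 + ω·-0.1509 = -0.3756
  x_3: GS value = (10 - (-4)·0.9650 - (3)·-0.3756) / (10) = 1.4987;  x_3 ← (1−ω)·-2.8000 + ω·1.4987 = 0.2091

(0.9650, -0.3756, 0.2091)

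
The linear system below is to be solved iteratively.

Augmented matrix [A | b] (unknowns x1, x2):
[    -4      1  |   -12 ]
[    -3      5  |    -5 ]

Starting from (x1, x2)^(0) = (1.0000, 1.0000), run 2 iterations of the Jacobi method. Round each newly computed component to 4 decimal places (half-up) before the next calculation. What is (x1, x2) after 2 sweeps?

(2.9000, 0.9500)

Iteration 1:
  x1 = (-12 - (1)·1.0000) / (-4) = 3.2500
  x2 = (-5 - (-3)·1.0000) / (5) = -0.4000
Iteration 2:
  x1 = (-12 - (1)·-0.4000) / (-4) = 2.9000
  x2 = (-5 - (-3)·3.2500) / (5) = 0.9500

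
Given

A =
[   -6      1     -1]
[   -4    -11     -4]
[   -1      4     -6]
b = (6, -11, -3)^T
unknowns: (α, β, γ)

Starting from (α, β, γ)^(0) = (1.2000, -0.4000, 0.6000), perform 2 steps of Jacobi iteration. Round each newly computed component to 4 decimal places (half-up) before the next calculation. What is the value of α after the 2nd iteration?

Iteration 1:
  α = (6 - (1)·-0.4000 - (-1)·0.6000) / (-6) = -1.1667
  β = (-11 - (-4)·1.2000 - (-4)·0.6000) / (-11) = 0.3455
  γ = (-3 - (-1)·1.2000 - (4)·-0.4000) / (-6) = 0.0333
Iteration 2:
  α = (6 - (1)·0.3455 - (-1)·0.0333) / (-6) = -0.9480
  β = (-11 - (-4)·-1.1667 - (-4)·0.0333) / (-11) = 1.4121
  γ = (-3 - (-1)·-1.1667 - (4)·0.3455) / (-6) = 0.9248

-0.9480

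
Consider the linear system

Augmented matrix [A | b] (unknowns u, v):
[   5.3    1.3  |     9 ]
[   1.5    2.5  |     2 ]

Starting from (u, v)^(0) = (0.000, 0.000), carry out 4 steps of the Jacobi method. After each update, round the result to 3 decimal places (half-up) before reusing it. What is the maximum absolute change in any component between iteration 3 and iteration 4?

Iteration 1:
  u = (9 - (1.3)·0.000) / (5.3) = 1.698
  v = (2 - (1.5)·0.000) / (2.5) = 0.800
Iteration 2:
  u = (9 - (1.3)·0.800) / (5.3) = 1.502
  v = (2 - (1.5)·1.698) / (2.5) = -0.219
Iteration 3:
  u = (9 - (1.3)·-0.219) / (5.3) = 1.752
  v = (2 - (1.5)·1.502) / (2.5) = -0.101
Iteration 4:
  u = (9 - (1.3)·-0.101) / (5.3) = 1.723
  v = (2 - (1.5)·1.752) / (2.5) = -0.251
Change: (-0.029, -0.150) → max |·| = 0.150

0.150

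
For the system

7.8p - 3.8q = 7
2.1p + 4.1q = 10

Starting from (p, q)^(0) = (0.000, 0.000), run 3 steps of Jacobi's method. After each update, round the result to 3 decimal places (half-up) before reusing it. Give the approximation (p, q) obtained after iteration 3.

Iteration 1:
  p = (7 - (-3.8)·0.000) / (7.8) = 0.897
  q = (10 - (2.1)·0.000) / (4.1) = 2.439
Iteration 2:
  p = (7 - (-3.8)·2.439) / (7.8) = 2.086
  q = (10 - (2.1)·0.897) / (4.1) = 1.980
Iteration 3:
  p = (7 - (-3.8)·1.980) / (7.8) = 1.862
  q = (10 - (2.1)·2.086) / (4.1) = 1.371

(1.862, 1.371)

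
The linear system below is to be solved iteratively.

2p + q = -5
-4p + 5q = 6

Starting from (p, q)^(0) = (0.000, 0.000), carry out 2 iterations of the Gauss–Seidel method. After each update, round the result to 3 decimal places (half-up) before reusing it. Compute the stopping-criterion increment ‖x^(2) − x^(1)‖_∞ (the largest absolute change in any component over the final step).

Iteration 1:
  p = (-5 - (1)·0.000) / (2) = -2.500
  q = (6 - (-4)·-2.500) / (5) = -0.800
Iteration 2:
  p = (-5 - (1)·-0.800) / (2) = -2.100
  q = (6 - (-4)·-2.100) / (5) = -0.480
Change: (0.400, 0.320) → max |·| = 0.400

0.400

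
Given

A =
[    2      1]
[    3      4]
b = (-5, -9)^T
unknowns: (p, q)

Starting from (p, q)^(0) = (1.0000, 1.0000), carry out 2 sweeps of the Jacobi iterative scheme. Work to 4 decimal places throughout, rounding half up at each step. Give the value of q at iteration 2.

Iteration 1:
  p = (-5 - (1)·1.0000) / (2) = -3.0000
  q = (-9 - (3)·1.0000) / (4) = -3.0000
Iteration 2:
  p = (-5 - (1)·-3.0000) / (2) = -1.0000
  q = (-9 - (3)·-3.0000) / (4) = 0.0000

0.0000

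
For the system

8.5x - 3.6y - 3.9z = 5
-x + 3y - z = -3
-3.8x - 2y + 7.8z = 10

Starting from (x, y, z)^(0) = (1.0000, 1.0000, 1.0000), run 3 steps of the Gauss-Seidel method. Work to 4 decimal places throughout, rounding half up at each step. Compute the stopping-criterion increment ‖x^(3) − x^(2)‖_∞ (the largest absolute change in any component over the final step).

0.1474

Iteration 1:
  x = (5 - (-3.6)·1.0000 - (-3.9)·1.0000) / (8.5) = 1.4706
  y = (-3 - (-1)·1.4706 - (-1)·1.0000) / (3) = -0.1765
  z = (10 - (-3.8)·1.4706 - (-2)·-0.1765) / (7.8) = 1.9532
Iteration 2:
  x = (5 - (-3.6)·-0.1765 - (-3.9)·1.9532) / (8.5) = 1.4097
  y = (-3 - (-1)·1.4097 - (-1)·1.9532) / (3) = 0.1210
  z = (10 - (-3.8)·1.4097 - (-2)·0.1210) / (7.8) = 1.9999
Iteration 3:
  x = (5 - (-3.6)·0.1210 - (-3.9)·1.9999) / (8.5) = 1.5571
  y = (-3 - (-1)·1.5571 - (-1)·1.9999) / (3) = 0.1857
  z = (10 - (-3.8)·1.5571 - (-2)·0.1857) / (7.8) = 2.0883
Change: (0.1474, 0.0647, 0.0884) → max |·| = 0.1474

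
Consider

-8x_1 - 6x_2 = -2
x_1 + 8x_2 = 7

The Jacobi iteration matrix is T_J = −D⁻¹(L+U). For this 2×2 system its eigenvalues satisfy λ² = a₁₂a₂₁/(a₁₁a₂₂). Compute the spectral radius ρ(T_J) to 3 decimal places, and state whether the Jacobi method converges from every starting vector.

a₁₂a₂₁/(a₁₁a₂₂) = (-6)·(1) / ((-8)·(8)) = 0.093750
ρ = √|0.093750| = √0.093750 = 0.306
ρ < 1, so Jacobi converges

0.306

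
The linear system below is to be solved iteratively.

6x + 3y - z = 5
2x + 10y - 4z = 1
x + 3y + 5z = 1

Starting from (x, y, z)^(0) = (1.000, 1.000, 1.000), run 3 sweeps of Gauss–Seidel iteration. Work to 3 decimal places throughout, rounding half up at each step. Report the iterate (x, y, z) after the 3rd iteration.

Iteration 1:
  x = (5 - (3)·1.000 - (-1)·1.000) / (6) = 0.500
  y = (1 - (2)·0.500 - (-4)·1.000) / (10) = 0.400
  z = (1 - (1)·0.500 - (3)·0.400) / (5) = -0.140
Iteration 2:
  x = (5 - (3)·0.400 - (-1)·-0.140) / (6) = 0.610
  y = (1 - (2)·0.610 - (-4)·-0.140) / (10) = -0.078
  z = (1 - (1)·0.610 - (3)·-0.078) / (5) = 0.125
Iteration 3:
  x = (5 - (3)·-0.078 - (-1)·0.125) / (6) = 0.893
  y = (1 - (2)·0.893 - (-4)·0.125) / (10) = -0.029
  z = (1 - (1)·0.893 - (3)·-0.029) / (5) = 0.039

(0.893, -0.029, 0.039)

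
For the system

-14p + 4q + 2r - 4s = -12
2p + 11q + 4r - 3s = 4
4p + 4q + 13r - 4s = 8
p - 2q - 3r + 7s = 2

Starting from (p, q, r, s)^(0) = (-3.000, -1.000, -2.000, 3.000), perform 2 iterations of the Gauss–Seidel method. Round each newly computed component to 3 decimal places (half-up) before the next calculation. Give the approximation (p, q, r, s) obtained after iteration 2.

(1.185, 0.135, 0.644, 0.431)

Iteration 1:
  p = (-12 - (4)·-1.000 - (2)·-2.000 - (-4)·3.000) / (-14) = -0.571
  q = (4 - (2)·-0.571 - (4)·-2.000 - (-3)·3.000) / (11) = 2.013
  r = (8 - (4)·-0.571 - (4)·2.013 - (-4)·3.000) / (13) = 1.095
  s = (2 - (1)·-0.571 - (-2)·2.013 - (-3)·1.095) / (7) = 1.412
Iteration 2:
  p = (-12 - (4)·2.013 - (2)·1.095 - (-4)·1.412) / (-14) = 1.185
  q = (4 - (2)·1.185 - (4)·1.095 - (-3)·1.412) / (11) = 0.135
  r = (8 - (4)·1.185 - (4)·0.135 - (-4)·1.412) / (13) = 0.644
  s = (2 - (1)·1.185 - (-2)·0.135 - (-3)·0.644) / (7) = 0.431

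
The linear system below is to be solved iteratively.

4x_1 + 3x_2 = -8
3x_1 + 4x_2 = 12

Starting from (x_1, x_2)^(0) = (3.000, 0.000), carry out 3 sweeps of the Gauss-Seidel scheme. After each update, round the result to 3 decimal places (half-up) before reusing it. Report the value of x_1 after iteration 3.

Iteration 1:
  x_1 = (-8 - (3)·0.000) / (4) = -2.000
  x_2 = (12 - (3)·-2.000) / (4) = 4.500
Iteration 2:
  x_1 = (-8 - (3)·4.500) / (4) = -5.375
  x_2 = (12 - (3)·-5.375) / (4) = 7.031
Iteration 3:
  x_1 = (-8 - (3)·7.031) / (4) = -7.273
  x_2 = (12 - (3)·-7.273) / (4) = 8.455

-7.273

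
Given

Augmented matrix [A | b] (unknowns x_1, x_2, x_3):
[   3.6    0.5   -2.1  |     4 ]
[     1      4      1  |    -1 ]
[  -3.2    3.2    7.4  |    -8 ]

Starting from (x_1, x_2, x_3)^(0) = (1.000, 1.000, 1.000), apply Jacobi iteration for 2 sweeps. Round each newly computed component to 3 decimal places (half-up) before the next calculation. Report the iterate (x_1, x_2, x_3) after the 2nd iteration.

(0.585, -0.369, -0.084)

Iteration 1:
  x_1 = (4 - (0.5)·1.000 - (-2.1)·1.000) / (3.6) = 1.556
  x_2 = (-1 - (1)·1.000 - (1)·1.000) / (4) = -0.750
  x_3 = (-8 - (-3.2)·1.000 - (3.2)·1.000) / (7.4) = -1.081
Iteration 2:
  x_1 = (4 - (0.5)·-0.750 - (-2.1)·-1.081) / (3.6) = 0.585
  x_2 = (-1 - (1)·1.556 - (1)·-1.081) / (4) = -0.369
  x_3 = (-8 - (-3.2)·1.556 - (3.2)·-0.750) / (7.4) = -0.084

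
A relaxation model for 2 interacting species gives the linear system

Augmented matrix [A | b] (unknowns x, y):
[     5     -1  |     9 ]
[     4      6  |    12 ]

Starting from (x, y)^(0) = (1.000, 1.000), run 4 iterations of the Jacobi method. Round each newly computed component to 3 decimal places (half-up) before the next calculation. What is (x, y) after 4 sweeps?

Iteration 1:
  x = (9 - (-1)·1.000) / (5) = 2.000
  y = (12 - (4)·1.000) / (6) = 1.333
Iteration 2:
  x = (9 - (-1)·1.333) / (5) = 2.067
  y = (12 - (4)·2.000) / (6) = 0.667
Iteration 3:
  x = (9 - (-1)·0.667) / (5) = 1.933
  y = (12 - (4)·2.067) / (6) = 0.622
Iteration 4:
  x = (9 - (-1)·0.622) / (5) = 1.924
  y = (12 - (4)·1.933) / (6) = 0.711

(1.924, 0.711)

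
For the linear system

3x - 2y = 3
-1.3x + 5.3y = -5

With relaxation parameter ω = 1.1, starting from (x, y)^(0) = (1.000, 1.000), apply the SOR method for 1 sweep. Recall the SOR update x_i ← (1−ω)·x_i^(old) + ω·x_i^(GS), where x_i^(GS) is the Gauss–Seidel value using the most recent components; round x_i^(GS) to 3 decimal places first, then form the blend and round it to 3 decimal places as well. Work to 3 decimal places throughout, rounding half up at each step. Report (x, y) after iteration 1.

Iteration 1:
  x: GS value = (3 - (-2)·1.000) / (3) = 1.667;  x ← (1−ω)·1.000 + ω·1.667 = 1.734
  y: GS value = (-5 - (-1.3)·1.734) / (5.3) = -0.518;  y ← (1−ω)·1.000 + ω·-0.518 = -0.670

(1.734, -0.670)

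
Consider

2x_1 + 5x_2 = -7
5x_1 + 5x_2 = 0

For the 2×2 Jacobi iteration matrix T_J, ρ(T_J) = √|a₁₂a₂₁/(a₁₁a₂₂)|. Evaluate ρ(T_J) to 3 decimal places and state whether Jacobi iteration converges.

a₁₂a₂₁/(a₁₁a₂₂) = (5)·(5) / ((2)·(5)) = 2.500000
ρ = √|2.500000| = √2.500000 = 1.581
ρ > 1, so Jacobi diverges

1.581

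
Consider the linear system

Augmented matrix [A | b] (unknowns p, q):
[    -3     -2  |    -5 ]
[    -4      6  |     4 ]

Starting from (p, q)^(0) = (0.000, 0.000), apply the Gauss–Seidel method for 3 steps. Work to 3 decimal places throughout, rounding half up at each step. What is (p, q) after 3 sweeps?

Iteration 1:
  p = (-5 - (-2)·0.000) / (-3) = 1.667
  q = (4 - (-4)·1.667) / (6) = 1.778
Iteration 2:
  p = (-5 - (-2)·1.778) / (-3) = 0.481
  q = (4 - (-4)·0.481) / (6) = 0.987
Iteration 3:
  p = (-5 - (-2)·0.987) / (-3) = 1.009
  q = (4 - (-4)·1.009) / (6) = 1.339

(1.009, 1.339)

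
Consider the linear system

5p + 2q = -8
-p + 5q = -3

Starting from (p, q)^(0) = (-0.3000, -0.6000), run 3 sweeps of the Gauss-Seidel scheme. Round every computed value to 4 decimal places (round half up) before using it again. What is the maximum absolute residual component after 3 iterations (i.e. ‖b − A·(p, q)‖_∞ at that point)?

Iteration 1:
  p = (-8 - (2)·-0.6000) / (5) = -1.3600
  q = (-3 - (-1)·-1.3600) / (5) = -0.8720
Iteration 2:
  p = (-8 - (2)·-0.8720) / (5) = -1.2512
  q = (-3 - (-1)·-1.2512) / (5) = -0.8502
Iteration 3:
  p = (-8 - (2)·-0.8502) / (5) = -1.2599
  q = (-3 - (-1)·-1.2599) / (5) = -0.8520
Residual b − A·x = (0.0035, 0.0001); ∞-norm = 0.0035

0.0035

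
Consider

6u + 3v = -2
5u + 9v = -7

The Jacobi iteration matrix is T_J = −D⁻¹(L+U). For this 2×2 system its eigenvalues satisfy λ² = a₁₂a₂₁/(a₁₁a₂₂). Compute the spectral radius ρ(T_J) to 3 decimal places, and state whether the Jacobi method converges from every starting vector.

0.527

a₁₂a₂₁/(a₁₁a₂₂) = (3)·(5) / ((6)·(9)) = 0.277778
ρ = √|0.277778| = √0.277778 = 0.527
ρ < 1, so Jacobi converges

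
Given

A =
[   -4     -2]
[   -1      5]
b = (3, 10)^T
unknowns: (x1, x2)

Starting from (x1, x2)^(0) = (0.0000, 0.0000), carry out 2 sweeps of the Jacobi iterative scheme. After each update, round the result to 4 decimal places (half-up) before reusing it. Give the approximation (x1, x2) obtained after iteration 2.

(-1.7500, 1.8500)

Iteration 1:
  x1 = (3 - (-2)·0.0000) / (-4) = -0.7500
  x2 = (10 - (-1)·0.0000) / (5) = 2.0000
Iteration 2:
  x1 = (3 - (-2)·2.0000) / (-4) = -1.7500
  x2 = (10 - (-1)·-0.7500) / (5) = 1.8500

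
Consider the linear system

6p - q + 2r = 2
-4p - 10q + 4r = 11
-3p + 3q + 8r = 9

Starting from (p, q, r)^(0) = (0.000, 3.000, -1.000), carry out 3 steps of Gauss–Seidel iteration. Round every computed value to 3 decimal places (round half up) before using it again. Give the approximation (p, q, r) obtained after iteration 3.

(0.090, -0.819, 1.466)

Iteration 1:
  p = (2 - (-1)·3.000 - (2)·-1.000) / (6) = 1.167
  q = (11 - (-4)·1.167 - (4)·-1.000) / (-10) = -1.967
  r = (9 - (-3)·1.167 - (3)·-1.967) / (8) = 2.300
Iteration 2:
  p = (2 - (-1)·-1.967 - (2)·2.300) / (6) = -0.761
  q = (11 - (-4)·-0.761 - (4)·2.300) / (-10) = 0.124
  r = (9 - (-3)·-0.761 - (3)·0.124) / (8) = 0.793
Iteration 3:
  p = (2 - (-1)·0.124 - (2)·0.793) / (6) = 0.090
  q = (11 - (-4)·0.090 - (4)·0.793) / (-10) = -0.819
  r = (9 - (-3)·0.090 - (3)·-0.819) / (8) = 1.466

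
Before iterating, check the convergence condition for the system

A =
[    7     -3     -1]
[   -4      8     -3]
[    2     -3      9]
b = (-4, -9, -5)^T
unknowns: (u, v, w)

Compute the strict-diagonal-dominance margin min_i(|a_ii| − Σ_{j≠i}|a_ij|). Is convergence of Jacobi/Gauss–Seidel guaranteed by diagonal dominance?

row 1: |7| − (3+1) = 3
row 2: |8| − (4+3) = 1
row 3: |9| − (2+3) = 4
minimum over rows = 1 → strictly diagonally dominant (convergence guaranteed)

1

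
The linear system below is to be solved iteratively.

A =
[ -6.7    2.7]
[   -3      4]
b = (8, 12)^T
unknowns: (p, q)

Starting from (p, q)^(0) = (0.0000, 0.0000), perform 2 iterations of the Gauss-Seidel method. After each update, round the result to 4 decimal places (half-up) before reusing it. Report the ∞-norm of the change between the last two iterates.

0.8481

Iteration 1:
  p = (8 - (2.7)·0.0000) / (-6.7) = -1.1940
  q = (12 - (-3)·-1.1940) / (4) = 2.1045
Iteration 2:
  p = (8 - (2.7)·2.1045) / (-6.7) = -0.3459
  q = (12 - (-3)·-0.3459) / (4) = 2.7406
Change: (0.8481, 0.6361) → max |·| = 0.8481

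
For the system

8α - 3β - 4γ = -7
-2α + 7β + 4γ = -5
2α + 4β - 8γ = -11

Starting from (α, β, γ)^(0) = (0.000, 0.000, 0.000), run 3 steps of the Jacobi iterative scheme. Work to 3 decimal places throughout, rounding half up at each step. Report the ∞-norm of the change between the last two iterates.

Iteration 1:
  α = (-7 - (-3)·0.000 - (-4)·0.000) / (8) = -0.875
  β = (-5 - (-2)·0.000 - (4)·0.000) / (7) = -0.714
  γ = (-11 - (2)·0.000 - (4)·0.000) / (-8) = 1.375
Iteration 2:
  α = (-7 - (-3)·-0.714 - (-4)·1.375) / (8) = -0.455
  β = (-5 - (-2)·-0.875 - (4)·1.375) / (7) = -1.750
  γ = (-11 - (2)·-0.875 - (4)·-0.714) / (-8) = 0.799
Iteration 3:
  α = (-7 - (-3)·-1.750 - (-4)·0.799) / (8) = -1.132
  β = (-5 - (-2)·-0.455 - (4)·0.799) / (7) = -1.301
  γ = (-11 - (2)·-0.455 - (4)·-1.750) / (-8) = 0.386
Change: (-0.677, 0.449, -0.413) → max |·| = 0.677

0.677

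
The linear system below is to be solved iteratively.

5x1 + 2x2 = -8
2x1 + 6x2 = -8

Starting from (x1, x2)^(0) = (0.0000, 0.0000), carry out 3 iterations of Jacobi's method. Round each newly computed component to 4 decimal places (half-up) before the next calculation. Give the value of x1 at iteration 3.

-1.2800

Iteration 1:
  x1 = (-8 - (2)·0.0000) / (5) = -1.6000
  x2 = (-8 - (2)·0.0000) / (6) = -1.3333
Iteration 2:
  x1 = (-8 - (2)·-1.3333) / (5) = -1.0667
  x2 = (-8 - (2)·-1.6000) / (6) = -0.8000
Iteration 3:
  x1 = (-8 - (2)·-0.8000) / (5) = -1.2800
  x2 = (-8 - (2)·-1.0667) / (6) = -0.9778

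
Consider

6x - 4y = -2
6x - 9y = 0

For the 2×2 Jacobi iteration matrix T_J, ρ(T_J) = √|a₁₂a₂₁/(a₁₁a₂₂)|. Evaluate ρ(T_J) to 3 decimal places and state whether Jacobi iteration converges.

0.667

a₁₂a₂₁/(a₁₁a₂₂) = (-4)·(6) / ((6)·(-9)) = 0.444444
ρ = √|0.444444| = √0.444444 = 0.667
ρ < 1, so Jacobi converges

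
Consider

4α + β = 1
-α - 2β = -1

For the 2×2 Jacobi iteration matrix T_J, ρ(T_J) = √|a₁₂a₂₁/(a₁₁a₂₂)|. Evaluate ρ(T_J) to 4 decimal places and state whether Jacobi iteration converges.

a₁₂a₂₁/(a₁₁a₂₂) = (1)·(-1) / ((4)·(-2)) = 0.125000
ρ = √|0.125000| = √0.125000 = 0.3536
ρ < 1, so Jacobi converges

0.3536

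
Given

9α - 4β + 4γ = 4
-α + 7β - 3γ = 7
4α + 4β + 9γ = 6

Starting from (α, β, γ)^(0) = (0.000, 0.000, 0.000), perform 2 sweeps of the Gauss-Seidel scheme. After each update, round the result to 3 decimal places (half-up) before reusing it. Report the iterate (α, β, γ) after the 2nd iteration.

Iteration 1:
  α = (4 - (-4)·0.000 - (4)·0.000) / (9) = 0.444
  β = (7 - (-1)·0.444 - (-3)·0.000) / (7) = 1.063
  γ = (6 - (4)·0.444 - (4)·1.063) / (9) = -0.003
Iteration 2:
  α = (4 - (-4)·1.063 - (4)·-0.003) / (9) = 0.918
  β = (7 - (-1)·0.918 - (-3)·-0.003) / (7) = 1.130
  γ = (6 - (4)·0.918 - (4)·1.130) / (9) = -0.244

(0.918, 1.130, -0.244)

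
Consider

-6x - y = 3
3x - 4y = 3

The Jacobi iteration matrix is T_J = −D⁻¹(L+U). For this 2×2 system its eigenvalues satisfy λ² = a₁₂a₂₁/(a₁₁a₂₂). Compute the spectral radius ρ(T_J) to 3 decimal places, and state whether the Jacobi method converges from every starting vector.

0.354

a₁₂a₂₁/(a₁₁a₂₂) = (-1)·(3) / ((-6)·(-4)) = -0.125000
ρ = √|-0.125000| = √0.125000 = 0.354
ρ < 1, so Jacobi converges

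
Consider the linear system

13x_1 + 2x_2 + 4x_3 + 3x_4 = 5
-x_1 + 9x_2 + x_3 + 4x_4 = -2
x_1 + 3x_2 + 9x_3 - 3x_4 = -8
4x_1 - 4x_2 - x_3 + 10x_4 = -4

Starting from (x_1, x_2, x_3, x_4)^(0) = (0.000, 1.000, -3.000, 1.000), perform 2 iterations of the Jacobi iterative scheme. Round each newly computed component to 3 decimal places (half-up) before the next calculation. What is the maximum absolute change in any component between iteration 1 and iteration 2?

Iteration 1:
  x_1 = (5 - (2)·1.000 - (4)·-3.000 - (3)·1.000) / (13) = 0.923
  x_2 = (-2 - (-1)·0.000 - (1)·-3.000 - (4)·1.000) / (9) = -0.333
  x_3 = (-8 - (1)·0.000 - (3)·1.000 - (-3)·1.000) / (9) = -0.889
  x_4 = (-4 - (4)·0.000 - (-4)·1.000 - (-1)·-3.000) / (10) = -0.300
Iteration 2:
  x_1 = (5 - (2)·-0.333 - (4)·-0.889 - (3)·-0.300) / (13) = 0.779
  x_2 = (-2 - (-1)·0.923 - (1)·-0.889 - (4)·-0.300) / (9) = 0.112
  x_3 = (-8 - (1)·0.923 - (3)·-0.333 - (-3)·-0.300) / (9) = -0.980
  x_4 = (-4 - (4)·0.923 - (-4)·-0.333 - (-1)·-0.889) / (10) = -0.991
Change: (-0.144, 0.445, -0.091, -0.691) → max |·| = 0.691

0.691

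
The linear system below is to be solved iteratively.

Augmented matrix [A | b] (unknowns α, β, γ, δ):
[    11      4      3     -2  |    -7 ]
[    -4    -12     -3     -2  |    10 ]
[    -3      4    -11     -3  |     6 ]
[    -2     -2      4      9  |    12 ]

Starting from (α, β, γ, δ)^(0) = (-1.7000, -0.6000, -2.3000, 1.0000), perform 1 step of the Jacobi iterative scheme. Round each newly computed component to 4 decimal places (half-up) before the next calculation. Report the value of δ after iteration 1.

1.8444

Iteration 1:
  α = (-7 - (4)·-0.6000 - (3)·-2.3000 - (-2)·1.0000) / (11) = 0.3909
  β = (10 - (-4)·-1.7000 - (-3)·-2.3000 - (-2)·1.0000) / (-12) = 0.1417
  γ = (6 - (-3)·-1.7000 - (4)·-0.6000 - (-3)·1.0000) / (-11) = -0.5727
  δ = (12 - (-2)·-1.7000 - (-2)·-0.6000 - (4)·-2.3000) / (9) = 1.8444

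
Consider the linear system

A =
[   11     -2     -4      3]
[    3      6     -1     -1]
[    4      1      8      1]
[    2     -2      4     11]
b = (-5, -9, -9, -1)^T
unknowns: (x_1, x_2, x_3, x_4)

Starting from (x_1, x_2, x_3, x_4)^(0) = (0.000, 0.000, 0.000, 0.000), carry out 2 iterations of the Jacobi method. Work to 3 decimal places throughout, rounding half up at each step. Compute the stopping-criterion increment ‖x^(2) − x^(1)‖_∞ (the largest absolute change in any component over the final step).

0.657

Iteration 1:
  x_1 = (-5 - (-2)·0.000 - (-4)·0.000 - (3)·0.000) / (11) = -0.455
  x_2 = (-9 - (3)·0.000 - (-1)·0.000 - (-1)·0.000) / (6) = -1.500
  x_3 = (-9 - (4)·0.000 - (1)·0.000 - (1)·0.000) / (8) = -1.125
  x_4 = (-1 - (2)·0.000 - (-2)·0.000 - (4)·0.000) / (11) = -0.091
Iteration 2:
  x_1 = (-5 - (-2)·-1.500 - (-4)·-1.125 - (3)·-0.091) / (11) = -1.112
  x_2 = (-9 - (3)·-0.455 - (-1)·-1.125 - (-1)·-0.091) / (6) = -1.475
  x_3 = (-9 - (4)·-0.455 - (1)·-1.500 - (1)·-0.091) / (8) = -0.699
  x_4 = (-1 - (2)·-0.455 - (-2)·-1.500 - (4)·-1.125) / (11) = 0.128
Change: (-0.657, 0.025, 0.426, 0.219) → max |·| = 0.657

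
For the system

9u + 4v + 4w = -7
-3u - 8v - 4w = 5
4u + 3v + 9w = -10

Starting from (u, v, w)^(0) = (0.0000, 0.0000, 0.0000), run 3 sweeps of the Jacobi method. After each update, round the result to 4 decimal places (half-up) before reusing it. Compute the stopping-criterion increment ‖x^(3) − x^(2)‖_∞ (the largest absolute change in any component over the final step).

0.6253

Iteration 1:
  u = (-7 - (4)·0.0000 - (4)·0.0000) / (9) = -0.7778
  v = (5 - (-3)·0.0000 - (-4)·0.0000) / (-8) = -0.6250
  w = (-10 - (4)·0.0000 - (3)·0.0000) / (9) = -1.1111
Iteration 2:
  u = (-7 - (4)·-0.6250 - (4)·-1.1111) / (9) = -0.0062
  v = (5 - (-3)·-0.7778 - (-4)·-1.1111) / (-8) = 0.2222
  w = (-10 - (4)·-0.7778 - (3)·-0.6250) / (9) = -0.5571
Iteration 3:
  u = (-7 - (4)·0.2222 - (4)·-0.5571) / (9) = -0.6289
  v = (5 - (-3)·-0.0062 - (-4)·-0.5571) / (-8) = -0.3441
  w = (-10 - (4)·-0.0062 - (3)·0.2222) / (9) = -1.1824
Change: (-0.6227, -0.5663, -0.6253) → max |·| = 0.6253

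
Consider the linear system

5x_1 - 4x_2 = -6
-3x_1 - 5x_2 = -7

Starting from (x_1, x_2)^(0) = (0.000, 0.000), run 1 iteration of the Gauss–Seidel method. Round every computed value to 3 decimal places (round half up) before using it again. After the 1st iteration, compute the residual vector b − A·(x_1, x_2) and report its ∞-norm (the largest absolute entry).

8.480

Iteration 1:
  x_1 = (-6 - (-4)·0.000) / (5) = -1.200
  x_2 = (-7 - (-3)·-1.200) / (-5) = 2.120
Residual b − A·x = (8.480, 0.000); ∞-norm = 8.480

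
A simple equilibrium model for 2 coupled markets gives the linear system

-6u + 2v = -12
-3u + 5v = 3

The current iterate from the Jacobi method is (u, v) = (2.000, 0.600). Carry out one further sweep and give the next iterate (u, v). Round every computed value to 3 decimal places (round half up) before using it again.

One sweep:
  u = (-12 - (2)·0.600) / (-6) = 2.200
  v = (3 - (-3)·2.000) / (5) = 1.800

(2.200, 1.800)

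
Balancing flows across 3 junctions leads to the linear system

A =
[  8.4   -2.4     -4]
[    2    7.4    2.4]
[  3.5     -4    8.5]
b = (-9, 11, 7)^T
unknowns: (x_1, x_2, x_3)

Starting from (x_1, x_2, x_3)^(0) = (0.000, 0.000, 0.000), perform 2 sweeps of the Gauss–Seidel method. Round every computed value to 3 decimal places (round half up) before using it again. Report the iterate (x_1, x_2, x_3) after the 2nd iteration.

(0.436, 0.688, 0.968)

Iteration 1:
  x_1 = (-9 - (-2.4)·0.000 - (-4)·0.000) / (8.4) = -1.071
  x_2 = (11 - (2)·-1.071 - (2.4)·0.000) / (7.4) = 1.776
  x_3 = (7 - (3.5)·-1.071 - (-4)·1.776) / (8.5) = 2.100
Iteration 2:
  x_1 = (-9 - (-2.4)·1.776 - (-4)·2.100) / (8.4) = 0.436
  x_2 = (11 - (2)·0.436 - (2.4)·2.100) / (7.4) = 0.688
  x_3 = (7 - (3.5)·0.436 - (-4)·0.688) / (8.5) = 0.968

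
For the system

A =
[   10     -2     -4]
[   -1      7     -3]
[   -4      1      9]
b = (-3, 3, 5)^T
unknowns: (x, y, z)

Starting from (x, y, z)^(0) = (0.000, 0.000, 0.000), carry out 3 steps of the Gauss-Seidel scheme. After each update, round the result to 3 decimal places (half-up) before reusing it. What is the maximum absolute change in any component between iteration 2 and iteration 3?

0.071

Iteration 1:
  x = (-3 - (-2)·0.000 - (-4)·0.000) / (10) = -0.300
  y = (3 - (-1)·-0.300 - (-3)·0.000) / (7) = 0.386
  z = (5 - (-4)·-0.300 - (1)·0.386) / (9) = 0.379
Iteration 2:
  x = (-3 - (-2)·0.386 - (-4)·0.379) / (10) = -0.071
  y = (3 - (-1)·-0.071 - (-3)·0.379) / (7) = 0.581
  z = (5 - (-4)·-0.071 - (1)·0.581) / (9) = 0.459
Iteration 3:
  x = (-3 - (-2)·0.581 - (-4)·0.459) / (10) = 0.000
  y = (3 - (-1)·0.000 - (-3)·0.459) / (7) = 0.625
  z = (5 - (-4)·0.000 - (1)·0.625) / (9) = 0.486
Change: (0.071, 0.044, 0.027) → max |·| = 0.071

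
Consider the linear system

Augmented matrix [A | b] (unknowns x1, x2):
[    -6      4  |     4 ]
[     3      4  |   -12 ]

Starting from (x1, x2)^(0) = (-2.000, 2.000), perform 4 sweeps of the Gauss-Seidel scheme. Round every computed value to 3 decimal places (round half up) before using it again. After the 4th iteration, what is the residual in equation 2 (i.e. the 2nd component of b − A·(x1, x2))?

Iteration 1:
  x1 = (4 - (4)·2.000) / (-6) = 0.667
  x2 = (-12 - (3)·0.667) / (4) = -3.500
Iteration 2:
  x1 = (4 - (4)·-3.500) / (-6) = -3.000
  x2 = (-12 - (3)·-3.000) / (4) = -0.750
Iteration 3:
  x1 = (4 - (4)·-0.750) / (-6) = -1.167
  x2 = (-12 - (3)·-1.167) / (4) = -2.125
Iteration 4:
  x1 = (4 - (4)·-2.125) / (-6) = -2.083
  x2 = (-12 - (3)·-2.083) / (4) = -1.438
Residual b − A·x = (-2.746, 0.001)

0.001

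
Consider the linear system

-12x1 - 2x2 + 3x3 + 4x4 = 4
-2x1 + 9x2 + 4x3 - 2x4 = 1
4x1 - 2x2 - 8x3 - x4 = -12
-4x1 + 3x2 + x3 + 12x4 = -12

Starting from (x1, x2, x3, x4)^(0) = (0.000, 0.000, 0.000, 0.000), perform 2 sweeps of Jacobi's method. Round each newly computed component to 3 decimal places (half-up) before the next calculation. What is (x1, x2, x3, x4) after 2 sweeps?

Iteration 1:
  x1 = (4 - (-2)·0.000 - (3)·0.000 - (4)·0.000) / (-12) = -0.333
  x2 = (1 - (-2)·0.000 - (4)·0.000 - (-2)·0.000) / (9) = 0.111
  x3 = (-12 - (4)·0.000 - (-2)·0.000 - (-1)·0.000) / (-8) = 1.500
  x4 = (-12 - (-4)·0.000 - (3)·0.000 - (1)·0.000) / (12) = -1.000
Iteration 2:
  x1 = (4 - (-2)·0.111 - (3)·1.500 - (4)·-1.000) / (-12) = -0.310
  x2 = (1 - (-2)·-0.333 - (4)·1.500 - (-2)·-1.000) / (9) = -0.852
  x3 = (-12 - (4)·-0.333 - (-2)·0.111 - (-1)·-1.000) / (-8) = 1.431
  x4 = (-12 - (-4)·-0.333 - (3)·0.111 - (1)·1.500) / (12) = -1.264

(-0.310, -0.852, 1.431, -1.264)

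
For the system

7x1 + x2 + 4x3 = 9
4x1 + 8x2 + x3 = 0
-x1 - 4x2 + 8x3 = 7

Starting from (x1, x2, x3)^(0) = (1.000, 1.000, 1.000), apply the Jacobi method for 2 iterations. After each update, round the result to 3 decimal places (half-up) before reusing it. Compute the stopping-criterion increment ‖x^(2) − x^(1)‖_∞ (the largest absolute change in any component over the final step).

0.866

Iteration 1:
  x1 = (9 - (1)·1.000 - (4)·1.000) / (7) = 0.571
  x2 = (0 - (4)·1.000 - (1)·1.000) / (8) = -0.625
  x3 = (7 - (-1)·1.000 - (-4)·1.000) / (8) = 1.500
Iteration 2:
  x1 = (9 - (1)·-0.625 - (4)·1.500) / (7) = 0.518
  x2 = (0 - (4)·0.571 - (1)·1.500) / (8) = -0.473
  x3 = (7 - (-1)·0.571 - (-4)·-0.625) / (8) = 0.634
Change: (-0.053, 0.152, -0.866) → max |·| = 0.866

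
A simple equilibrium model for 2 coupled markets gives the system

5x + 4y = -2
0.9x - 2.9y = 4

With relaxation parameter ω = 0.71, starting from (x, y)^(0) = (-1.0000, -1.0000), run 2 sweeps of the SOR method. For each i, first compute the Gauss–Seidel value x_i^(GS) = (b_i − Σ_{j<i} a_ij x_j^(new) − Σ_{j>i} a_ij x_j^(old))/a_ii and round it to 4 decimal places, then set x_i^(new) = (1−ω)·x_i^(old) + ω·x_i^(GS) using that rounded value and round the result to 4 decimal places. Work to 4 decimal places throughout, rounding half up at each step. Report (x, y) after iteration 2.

(0.4360, -1.2517)

Iteration 1:
  x: GS value = (-2 - (4)·-1.0000) / (5) = 0.4000;  x ← (1−ω)·-1.0000 + ω·0.4000 = -0.0060
  y: GS value = (4 - (0.9)·-0.0060) / (-2.9) = -1.3812;  y ← (1−ω)·-1.0000 + ω·-1.3812 = -1.2707
Iteration 2:
  x: GS value = (-2 - (4)·-1.2707) / (5) = 0.6166;  x ← (1−ω)·-0.0060 + ω·0.6166 = 0.4360
  y: GS value = (4 - (0.9)·0.4360) / (-2.9) = -1.2440;  y ← (1−ω)·-1.2707 + ω·-1.2440 = -1.2517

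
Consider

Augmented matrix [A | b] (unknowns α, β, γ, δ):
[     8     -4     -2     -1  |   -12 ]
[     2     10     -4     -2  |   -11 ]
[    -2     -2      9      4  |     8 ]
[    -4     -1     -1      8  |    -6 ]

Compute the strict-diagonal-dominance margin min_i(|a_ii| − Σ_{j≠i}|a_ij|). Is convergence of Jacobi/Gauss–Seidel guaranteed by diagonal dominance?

1

row 1: |8| − (4+2+1) = 1
row 2: |10| − (2+4+2) = 2
row 3: |9| − (2+2+4) = 1
row 4: |8| − (4+1+1) = 2
minimum over rows = 1 → strictly diagonally dominant (convergence guaranteed)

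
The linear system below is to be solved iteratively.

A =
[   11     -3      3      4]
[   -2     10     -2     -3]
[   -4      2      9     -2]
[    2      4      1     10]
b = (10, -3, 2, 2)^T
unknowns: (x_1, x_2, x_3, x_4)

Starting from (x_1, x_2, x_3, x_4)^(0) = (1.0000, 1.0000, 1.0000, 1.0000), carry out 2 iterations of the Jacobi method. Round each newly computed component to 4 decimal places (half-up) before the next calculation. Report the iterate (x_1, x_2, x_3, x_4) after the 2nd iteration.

Iteration 1:
  x_1 = (10 - (-3)·1.0000 - (3)·1.0000 - (4)·1.0000) / (11) = 0.5455
  x_2 = (-3 - (-2)·1.0000 - (-2)·1.0000 - (-3)·1.0000) / (10) = 0.4000
  x_3 = (2 - (-4)·1.0000 - (2)·1.0000 - (-2)·1.0000) / (9) = 0.6667
  x_4 = (2 - (2)·1.0000 - (4)·1.0000 - (1)·1.0000) / (10) = -0.5000
Iteration 2:
  x_1 = (10 - (-3)·0.4000 - (3)·0.6667 - (4)·-0.5000) / (11) = 1.0182
  x_2 = (-3 - (-2)·0.5455 - (-2)·0.6667 - (-3)·-0.5000) / (10) = -0.2076
  x_3 = (2 - (-4)·0.5455 - (2)·0.4000 - (-2)·-0.5000) / (9) = 0.2647
  x_4 = (2 - (2)·0.5455 - (4)·0.4000 - (1)·0.6667) / (10) = -0.1358

(1.0182, -0.2076, 0.2647, -0.1358)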